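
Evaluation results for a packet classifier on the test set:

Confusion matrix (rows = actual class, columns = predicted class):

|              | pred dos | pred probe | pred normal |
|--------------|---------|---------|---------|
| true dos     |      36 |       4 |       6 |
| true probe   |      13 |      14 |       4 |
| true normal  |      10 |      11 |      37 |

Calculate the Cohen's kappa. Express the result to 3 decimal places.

Observed agreement pₒ = trace/N = 87/135 = 0.6444
Expected agreement pₑ = Σ (rowᵢ·colᵢ)/N² = (46·59 + 31·29 + 58·47)/135² = 0.3478
κ = (pₒ − pₑ)/(1 − pₑ) = (0.6444 − 0.3478)/(1 − 0.3478) = 0.455

0.455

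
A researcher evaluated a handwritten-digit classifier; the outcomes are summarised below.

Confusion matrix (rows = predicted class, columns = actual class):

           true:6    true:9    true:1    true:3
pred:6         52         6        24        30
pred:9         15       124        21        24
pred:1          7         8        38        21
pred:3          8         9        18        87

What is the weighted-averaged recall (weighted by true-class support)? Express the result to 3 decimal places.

Per-class recall (TP/(TP+FN)):
  6: TP=52, FN=15+7+8=30 → 52/82 = 0.6341
  9: TP=124, FN=6+8+9=23 → 124/147 = 0.8435
  1: TP=38, FN=24+21+18=63 → 38/101 = 0.3762
  3: TP=87, FN=30+24+21=75 → 87/162 = 0.5370
Weighted-recall = Σ (supportᵢ/N)·recallᵢ with N=492: (82/492)·0.6341 + (147/492)·0.8435 + (101/492)·0.3762 + (162/492)·0.5370 = 0.612

0.612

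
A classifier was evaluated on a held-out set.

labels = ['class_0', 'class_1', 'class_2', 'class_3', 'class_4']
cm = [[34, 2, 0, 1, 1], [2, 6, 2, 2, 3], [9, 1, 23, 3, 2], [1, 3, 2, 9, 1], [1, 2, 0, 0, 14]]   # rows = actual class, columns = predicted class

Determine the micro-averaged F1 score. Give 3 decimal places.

Micro-averaging pools counts across classes: ΣTP=86, ΣFP=38, ΣFN=38.
Micro-F1 score = 2·TP/(2·TP+FP+FN) on pooled counts = 0.694 (equals overall accuracy in single-label multiclass).

0.694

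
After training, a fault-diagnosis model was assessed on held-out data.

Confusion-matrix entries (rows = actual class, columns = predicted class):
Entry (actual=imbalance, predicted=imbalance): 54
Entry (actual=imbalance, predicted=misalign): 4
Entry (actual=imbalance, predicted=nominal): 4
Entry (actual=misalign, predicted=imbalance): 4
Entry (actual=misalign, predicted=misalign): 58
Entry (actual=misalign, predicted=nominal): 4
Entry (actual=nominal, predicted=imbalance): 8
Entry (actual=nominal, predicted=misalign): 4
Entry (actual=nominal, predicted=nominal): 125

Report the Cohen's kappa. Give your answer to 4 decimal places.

0.8296

Observed agreement pₒ = trace/N = 237/265 = 0.89434
Expected agreement pₑ = Σ (rowᵢ·colᵢ)/N² = (62·66 + 66·66 + 137·133)/265² = 0.37977
κ = (pₒ − pₑ)/(1 − pₑ) = (0.89434 − 0.37977)/(1 − 0.37977) = 0.8296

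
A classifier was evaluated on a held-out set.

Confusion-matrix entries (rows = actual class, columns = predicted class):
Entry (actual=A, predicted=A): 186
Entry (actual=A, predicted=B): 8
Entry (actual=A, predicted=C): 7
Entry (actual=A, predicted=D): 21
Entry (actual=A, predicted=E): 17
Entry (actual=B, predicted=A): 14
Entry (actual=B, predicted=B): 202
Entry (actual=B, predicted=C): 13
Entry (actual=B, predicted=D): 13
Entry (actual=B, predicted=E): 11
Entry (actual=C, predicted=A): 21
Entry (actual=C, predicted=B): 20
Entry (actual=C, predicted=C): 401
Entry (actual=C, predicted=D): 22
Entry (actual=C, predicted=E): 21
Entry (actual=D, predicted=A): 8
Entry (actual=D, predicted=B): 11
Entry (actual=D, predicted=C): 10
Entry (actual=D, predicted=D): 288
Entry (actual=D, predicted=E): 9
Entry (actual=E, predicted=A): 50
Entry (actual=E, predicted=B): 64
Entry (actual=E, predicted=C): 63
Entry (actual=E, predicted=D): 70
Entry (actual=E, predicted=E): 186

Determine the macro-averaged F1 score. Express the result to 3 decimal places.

0.718

Per-class F1 score (2·TP/(2·TP+FP+FN)):
  A: TP=186, FP=14+21+8+50=93, FN=8+7+21+17=53 → 372/518 = 0.7181
  B: TP=202, FP=8+20+11+64=103, FN=14+13+13+11=51 → 404/558 = 0.7240
  C: TP=401, FP=7+13+10+63=93, FN=21+20+22+21=84 → 802/979 = 0.8192
  D: TP=288, FP=21+13+22+70=126, FN=8+11+10+9=38 → 576/740 = 0.7784
  E: TP=186, FP=17+11+21+9=58, FN=50+64+63+70=247 → 372/677 = 0.5495
Macro-F1 score = mean = (0.7181 + 0.7240 + 0.8192 + 0.7784 + 0.5495) / 5 = 0.718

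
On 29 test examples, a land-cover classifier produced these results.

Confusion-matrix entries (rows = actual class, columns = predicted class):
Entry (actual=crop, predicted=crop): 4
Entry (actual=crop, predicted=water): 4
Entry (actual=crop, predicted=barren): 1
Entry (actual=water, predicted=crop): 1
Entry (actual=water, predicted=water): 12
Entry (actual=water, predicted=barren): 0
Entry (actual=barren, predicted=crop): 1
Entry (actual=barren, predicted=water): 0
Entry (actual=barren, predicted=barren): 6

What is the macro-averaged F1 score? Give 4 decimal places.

0.7394

Per-class F1 score (2·TP/(2·TP+FP+FN)):
  crop: TP=4, FP=1+1=2, FN=4+1=5 → 8/15 = 0.53333
  water: TP=12, FP=4+0=4, FN=1+0=1 → 24/29 = 0.82759
  barren: TP=6, FP=1+0=1, FN=1+0=1 → 12/14 = 0.85714
Macro-F1 score = mean = (0.53333 + 0.82759 + 0.85714) / 3 = 0.7394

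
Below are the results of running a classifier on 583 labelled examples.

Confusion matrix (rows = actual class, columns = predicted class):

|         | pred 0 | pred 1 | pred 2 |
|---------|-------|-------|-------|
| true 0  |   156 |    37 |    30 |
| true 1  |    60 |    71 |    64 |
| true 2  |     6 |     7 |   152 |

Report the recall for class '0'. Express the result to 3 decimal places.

0.700

Take TP from the diagonal, FP from the rest of the '0' prediction marginal, FN from the rest of the '0' actual marginal.
recall = TP/(TP+FN).
0: TP=156, FN=37+30=67 → 156/223 = 0.6996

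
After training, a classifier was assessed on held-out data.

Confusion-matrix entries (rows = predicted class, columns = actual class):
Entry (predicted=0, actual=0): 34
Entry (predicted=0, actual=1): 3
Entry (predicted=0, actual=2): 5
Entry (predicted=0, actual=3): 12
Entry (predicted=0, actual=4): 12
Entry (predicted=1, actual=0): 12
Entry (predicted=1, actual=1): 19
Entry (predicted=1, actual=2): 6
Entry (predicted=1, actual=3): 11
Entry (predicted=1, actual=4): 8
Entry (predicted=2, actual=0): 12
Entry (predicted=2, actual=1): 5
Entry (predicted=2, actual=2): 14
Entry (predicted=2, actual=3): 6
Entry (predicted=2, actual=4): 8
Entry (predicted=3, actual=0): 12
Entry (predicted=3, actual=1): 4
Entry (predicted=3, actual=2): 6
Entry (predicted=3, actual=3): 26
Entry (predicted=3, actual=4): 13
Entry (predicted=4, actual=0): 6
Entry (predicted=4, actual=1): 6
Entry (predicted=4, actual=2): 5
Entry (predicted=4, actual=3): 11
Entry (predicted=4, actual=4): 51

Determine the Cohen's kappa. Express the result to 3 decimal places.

0.326

Observed agreement pₒ = trace/N = 144/307 = 0.4691
Expected agreement pₑ = Σ (rowᵢ·colᵢ)/N² = (76·66 + 37·56 + 36·45 + 66·61 + 92·79)/307² = 0.2122
κ = (pₒ − pₑ)/(1 − pₑ) = (0.4691 − 0.2122)/(1 − 0.2122) = 0.326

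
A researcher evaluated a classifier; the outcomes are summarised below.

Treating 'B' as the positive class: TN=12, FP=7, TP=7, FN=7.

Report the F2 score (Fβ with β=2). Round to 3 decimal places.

0.500

Fβ = (1+β²)·TP / ((1+β²)·TP + β²·FN + FP), with β²=4
= 5·7 / (5·7 + 4·7 + 7) = 0.500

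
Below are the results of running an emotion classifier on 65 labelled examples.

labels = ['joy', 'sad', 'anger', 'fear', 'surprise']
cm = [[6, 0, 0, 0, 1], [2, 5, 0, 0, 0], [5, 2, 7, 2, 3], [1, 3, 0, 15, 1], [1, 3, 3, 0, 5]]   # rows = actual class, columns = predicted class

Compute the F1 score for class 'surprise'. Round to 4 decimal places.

One-vs-rest for 'surprise': TP = diagonal; FP = other classes predicted 'surprise'; FN = 'surprise' predicted as other.
F1 score = 2·TP/(2·TP+FP+FN).
surprise: TP=5, FP=1+0+3+1=5, FN=1+3+3+0=7 → 10/22 = 0.45455

0.4545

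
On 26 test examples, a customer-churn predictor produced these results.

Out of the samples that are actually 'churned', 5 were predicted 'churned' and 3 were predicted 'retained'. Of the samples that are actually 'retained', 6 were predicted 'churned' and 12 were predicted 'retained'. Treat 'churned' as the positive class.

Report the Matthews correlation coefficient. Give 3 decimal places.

0.272

MCC = (TP·TN − FP·FN) / √((TP+FP)(TP+FN)(TN+FP)(TN+FN))
Numerator = 5·12 − 6·3 = 42
Denominator = √(11·8·18·15) = √23760 = 154.1428
MCC = 42 / 154.1428 = 0.272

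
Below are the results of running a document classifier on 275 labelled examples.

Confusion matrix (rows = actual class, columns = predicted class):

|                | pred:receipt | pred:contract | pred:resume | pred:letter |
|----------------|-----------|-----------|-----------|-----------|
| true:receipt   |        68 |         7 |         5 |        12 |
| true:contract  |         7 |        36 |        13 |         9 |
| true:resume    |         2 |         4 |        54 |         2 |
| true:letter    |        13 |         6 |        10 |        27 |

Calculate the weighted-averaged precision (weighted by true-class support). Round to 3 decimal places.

0.672

Per-class precision (TP/(TP+FP)):
  receipt: TP=68, FP=7+2+13=22 → 68/90 = 0.7556
  contract: TP=36, FP=7+4+6=17 → 36/53 = 0.6792
  resume: TP=54, FP=5+13+10=28 → 54/82 = 0.6585
  letter: TP=27, FP=12+9+2=23 → 27/50 = 0.5400
Weighted-precision = Σ (supportᵢ/N)·precisionᵢ with N=275: (92/275)·0.7556 + (65/275)·0.6792 + (62/275)·0.6585 + (56/275)·0.5400 = 0.672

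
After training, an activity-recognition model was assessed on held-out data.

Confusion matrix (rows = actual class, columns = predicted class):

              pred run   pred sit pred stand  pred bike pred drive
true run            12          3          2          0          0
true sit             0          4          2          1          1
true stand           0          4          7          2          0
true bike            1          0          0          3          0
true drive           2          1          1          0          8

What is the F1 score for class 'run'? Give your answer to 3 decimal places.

Treat 'run' as positive and all other classes as negative.
F1 score = 2·TP/(2·TP+FP+FN).
run: TP=12, FP=0+0+1+2=3, FN=3+2+0+0=5 → 24/32 = 0.7500

0.750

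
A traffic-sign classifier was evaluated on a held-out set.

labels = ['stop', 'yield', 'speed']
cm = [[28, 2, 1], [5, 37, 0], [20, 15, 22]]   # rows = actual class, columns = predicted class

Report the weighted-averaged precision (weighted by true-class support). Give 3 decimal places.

0.767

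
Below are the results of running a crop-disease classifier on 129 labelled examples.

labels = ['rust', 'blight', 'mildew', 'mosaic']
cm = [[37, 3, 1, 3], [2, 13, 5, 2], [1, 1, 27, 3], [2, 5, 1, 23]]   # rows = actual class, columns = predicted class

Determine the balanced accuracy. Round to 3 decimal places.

0.754

Balanced accuracy = mean of per-class recall.
  rust: recall = 37/44 = 0.8409
  blight: recall = 13/22 = 0.5909
  mildew: recall = 27/32 = 0.8438
  mosaic: recall = 23/31 = 0.7419
Mean = (0.8409 + 0.5909 + 0.8438 + 0.7419) / 4 = 0.754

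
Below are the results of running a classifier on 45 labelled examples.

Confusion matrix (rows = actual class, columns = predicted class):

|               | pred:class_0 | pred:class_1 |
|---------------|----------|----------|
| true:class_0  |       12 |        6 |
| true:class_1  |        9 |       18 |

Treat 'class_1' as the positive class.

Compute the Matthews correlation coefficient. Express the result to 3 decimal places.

MCC = (TP·TN − FP·FN) / √((TP+FP)(TP+FN)(TN+FP)(TN+FN))
Numerator = 18·12 − 6·9 = 162
Denominator = √(24·27·18·21) = √244944 = 494.9182
MCC = 162 / 494.9182 = 0.327

0.327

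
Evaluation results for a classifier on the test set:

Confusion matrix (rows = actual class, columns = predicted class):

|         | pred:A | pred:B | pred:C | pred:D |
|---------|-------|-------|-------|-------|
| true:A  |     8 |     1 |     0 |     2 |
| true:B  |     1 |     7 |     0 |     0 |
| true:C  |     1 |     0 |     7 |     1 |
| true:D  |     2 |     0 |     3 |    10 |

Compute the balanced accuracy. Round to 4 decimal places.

0.7617

Balanced accuracy = mean of per-class recall.
  A: recall = 8/11 = 0.72727
  B: recall = 7/8 = 0.87500
  C: recall = 7/9 = 0.77778
  D: recall = 10/15 = 0.66667
Mean = (0.72727 + 0.87500 + 0.77778 + 0.66667) / 4 = 0.7617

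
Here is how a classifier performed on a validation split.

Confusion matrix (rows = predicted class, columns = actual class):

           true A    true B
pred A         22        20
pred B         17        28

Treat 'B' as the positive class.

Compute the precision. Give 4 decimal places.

Precision = TP/(TP+FP) = 28/(28+17) = 28/45 = 0.6222

0.6222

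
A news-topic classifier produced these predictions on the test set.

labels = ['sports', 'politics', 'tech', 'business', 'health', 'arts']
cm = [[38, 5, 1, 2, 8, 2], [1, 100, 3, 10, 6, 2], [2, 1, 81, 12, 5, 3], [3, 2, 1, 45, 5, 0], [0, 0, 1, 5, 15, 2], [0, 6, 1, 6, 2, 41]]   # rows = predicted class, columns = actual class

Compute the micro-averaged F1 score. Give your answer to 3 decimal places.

Micro-averaging pools counts across classes: ΣTP=320, ΣFP=97, ΣFN=97.
Micro-F1 score = 2·TP/(2·TP+FP+FN) on pooled counts = 0.767 (equals overall accuracy in single-label multiclass).

0.767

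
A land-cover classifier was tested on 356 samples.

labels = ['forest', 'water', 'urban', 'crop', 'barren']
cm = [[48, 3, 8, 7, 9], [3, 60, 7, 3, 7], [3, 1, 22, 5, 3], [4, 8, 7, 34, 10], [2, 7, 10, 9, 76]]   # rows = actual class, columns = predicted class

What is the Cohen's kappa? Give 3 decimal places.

0.585

Observed agreement pₒ = trace/N = 240/356 = 0.6742
Expected agreement pₑ = Σ (rowᵢ·colᵢ)/N² = (75·60 + 80·79 + 34·54 + 63·58 + 104·105)/356² = 0.2149
κ = (pₒ − pₑ)/(1 − pₑ) = (0.6742 − 0.2149)/(1 − 0.2149) = 0.585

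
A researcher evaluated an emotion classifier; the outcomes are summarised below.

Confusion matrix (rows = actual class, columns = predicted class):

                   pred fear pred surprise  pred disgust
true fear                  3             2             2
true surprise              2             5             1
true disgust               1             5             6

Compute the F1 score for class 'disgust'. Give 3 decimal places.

Treat 'disgust' as positive and all other classes as negative.
F1 score = 2·TP/(2·TP+FP+FN).
disgust: TP=6, FP=2+1=3, FN=1+5=6 → 12/21 = 0.5714

0.571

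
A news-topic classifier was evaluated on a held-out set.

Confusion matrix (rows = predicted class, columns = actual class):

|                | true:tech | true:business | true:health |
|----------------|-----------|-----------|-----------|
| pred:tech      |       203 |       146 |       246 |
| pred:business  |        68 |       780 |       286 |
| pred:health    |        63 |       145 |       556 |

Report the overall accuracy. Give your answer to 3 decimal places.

0.617

Accuracy = trace / total = (203+780+556=1539) / 2493 = 1539/2493 = 0.617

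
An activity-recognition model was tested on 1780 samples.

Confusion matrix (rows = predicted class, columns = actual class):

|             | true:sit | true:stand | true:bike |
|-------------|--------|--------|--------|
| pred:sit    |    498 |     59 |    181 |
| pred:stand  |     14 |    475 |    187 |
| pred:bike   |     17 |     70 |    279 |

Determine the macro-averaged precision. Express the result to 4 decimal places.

0.7133

Per-class precision (TP/(TP+FP)):
  sit: TP=498, FP=59+181=240 → 498/738 = 0.67480
  stand: TP=475, FP=14+187=201 → 475/676 = 0.70266
  bike: TP=279, FP=17+70=87 → 279/366 = 0.76230
Macro-precision = mean = (0.67480 + 0.70266 + 0.76230) / 3 = 0.7133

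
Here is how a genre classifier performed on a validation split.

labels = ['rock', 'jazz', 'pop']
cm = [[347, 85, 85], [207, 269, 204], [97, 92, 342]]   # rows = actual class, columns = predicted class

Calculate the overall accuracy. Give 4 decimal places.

0.5544

Accuracy = trace / total = (347+269+342=958) / 1728 = 958/1728 = 0.5544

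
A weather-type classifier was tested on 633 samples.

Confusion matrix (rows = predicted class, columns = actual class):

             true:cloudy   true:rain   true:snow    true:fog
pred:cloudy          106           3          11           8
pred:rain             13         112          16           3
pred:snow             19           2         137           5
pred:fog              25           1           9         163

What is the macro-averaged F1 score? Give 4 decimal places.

Per-class F1 score (2·TP/(2·TP+FP+FN)):
  cloudy: TP=106, FP=3+11+8=22, FN=13+19+25=57 → 212/291 = 0.72852
  rain: TP=112, FP=13+16+3=32, FN=3+2+1=6 → 224/262 = 0.85496
  snow: TP=137, FP=19+2+5=26, FN=11+16+9=36 → 274/336 = 0.81548
  fog: TP=163, FP=25+1+9=35, FN=8+3+5=16 → 326/377 = 0.86472
Macro-F1 score = mean = (0.72852 + 0.85496 + 0.81548 + 0.86472) / 4 = 0.8159

0.8159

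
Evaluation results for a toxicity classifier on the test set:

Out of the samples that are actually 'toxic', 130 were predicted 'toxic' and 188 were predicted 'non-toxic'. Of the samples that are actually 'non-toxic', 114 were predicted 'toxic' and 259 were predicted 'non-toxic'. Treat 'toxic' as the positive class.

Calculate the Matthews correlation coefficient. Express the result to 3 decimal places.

MCC = (TP·TN − FP·FN) / √((TP+FP)(TP+FN)(TN+FP)(TN+FN))
Numerator = 130·259 − 114·188 = 12238
Denominator = √(244·318·373·447) = √12936991752 = 113740.8974
MCC = 12238 / 113740.8974 = 0.108

0.108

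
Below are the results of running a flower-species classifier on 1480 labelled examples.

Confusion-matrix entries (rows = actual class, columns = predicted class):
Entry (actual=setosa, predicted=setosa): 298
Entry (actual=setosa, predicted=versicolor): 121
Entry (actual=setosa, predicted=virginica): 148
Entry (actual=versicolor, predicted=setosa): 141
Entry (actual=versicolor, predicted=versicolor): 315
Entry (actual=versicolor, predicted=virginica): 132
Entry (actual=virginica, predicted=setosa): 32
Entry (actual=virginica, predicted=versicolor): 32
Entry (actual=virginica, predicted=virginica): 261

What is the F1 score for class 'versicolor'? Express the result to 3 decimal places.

0.597

Take TP from the diagonal, FP from the rest of the 'versicolor' prediction marginal, FN from the rest of the 'versicolor' actual marginal.
F1 score = 2·TP/(2·TP+FP+FN).
versicolor: TP=315, FP=121+32=153, FN=141+132=273 → 630/1056 = 0.5966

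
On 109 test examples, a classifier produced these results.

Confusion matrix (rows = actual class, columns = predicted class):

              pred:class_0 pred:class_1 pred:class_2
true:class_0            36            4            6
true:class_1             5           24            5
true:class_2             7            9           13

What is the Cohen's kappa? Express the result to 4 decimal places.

Observed agreement pₒ = trace/N = 73/109 = 0.66972
Expected agreement pₑ = Σ (rowᵢ·colᵢ)/N² = (46·48 + 34·37 + 29·24)/109² = 0.35031
κ = (pₒ − pₑ)/(1 − pₑ) = (0.66972 − 0.35031)/(1 − 0.35031) = 0.4916

0.4916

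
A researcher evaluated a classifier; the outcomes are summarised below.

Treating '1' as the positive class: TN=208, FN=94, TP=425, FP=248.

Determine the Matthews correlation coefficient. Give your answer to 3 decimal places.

0.297

MCC = (TP·TN − FP·FN) / √((TP+FP)(TP+FN)(TN+FP)(TN+FN))
Numerator = 425·208 − 248·94 = 65088
Denominator = √(673·519·456·302) = √48101011344 = 219319.4276
MCC = 65088 / 219319.4276 = 0.297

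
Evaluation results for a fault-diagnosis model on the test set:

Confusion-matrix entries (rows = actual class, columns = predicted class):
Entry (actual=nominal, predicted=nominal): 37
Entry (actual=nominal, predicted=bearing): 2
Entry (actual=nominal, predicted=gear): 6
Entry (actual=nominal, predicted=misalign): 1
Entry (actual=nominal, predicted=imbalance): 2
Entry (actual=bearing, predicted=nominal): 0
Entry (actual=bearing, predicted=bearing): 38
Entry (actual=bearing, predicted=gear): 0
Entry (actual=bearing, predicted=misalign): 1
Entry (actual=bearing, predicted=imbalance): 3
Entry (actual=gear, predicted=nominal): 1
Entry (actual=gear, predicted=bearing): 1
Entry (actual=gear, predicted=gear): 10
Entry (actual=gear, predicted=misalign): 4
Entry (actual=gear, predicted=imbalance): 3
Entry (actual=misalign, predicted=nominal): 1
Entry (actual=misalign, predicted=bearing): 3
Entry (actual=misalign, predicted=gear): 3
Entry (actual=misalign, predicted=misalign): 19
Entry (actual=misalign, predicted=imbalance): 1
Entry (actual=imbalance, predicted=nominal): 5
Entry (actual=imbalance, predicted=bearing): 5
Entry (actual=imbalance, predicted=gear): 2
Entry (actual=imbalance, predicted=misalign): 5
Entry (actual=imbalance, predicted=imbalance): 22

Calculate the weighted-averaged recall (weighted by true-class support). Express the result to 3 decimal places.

0.720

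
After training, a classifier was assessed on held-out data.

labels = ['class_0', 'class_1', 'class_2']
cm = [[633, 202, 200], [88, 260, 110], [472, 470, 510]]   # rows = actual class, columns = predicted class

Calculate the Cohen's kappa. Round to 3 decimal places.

0.220

Observed agreement pₒ = trace/N = 1403/2945 = 0.4764
Expected agreement pₑ = Σ (rowᵢ·colᵢ)/N² = (1035·1193 + 458·932 + 1452·820)/2945² = 0.3289
κ = (pₒ − pₑ)/(1 − pₑ) = (0.4764 − 0.3289)/(1 − 0.3289) = 0.220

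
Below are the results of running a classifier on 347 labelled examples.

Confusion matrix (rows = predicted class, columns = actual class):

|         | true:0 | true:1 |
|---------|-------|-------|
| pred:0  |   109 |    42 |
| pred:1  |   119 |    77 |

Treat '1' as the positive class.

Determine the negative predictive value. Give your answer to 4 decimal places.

0.7219

NPV = TN/(TN+FN) = 109/(109+42) = 0.7219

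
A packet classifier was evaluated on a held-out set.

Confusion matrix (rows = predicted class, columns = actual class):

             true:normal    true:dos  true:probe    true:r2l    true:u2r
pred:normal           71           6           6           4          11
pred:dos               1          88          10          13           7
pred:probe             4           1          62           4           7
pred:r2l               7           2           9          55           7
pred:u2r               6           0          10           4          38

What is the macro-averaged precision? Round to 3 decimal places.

0.720

Per-class precision (TP/(TP+FP)):
  normal: TP=71, FP=6+6+4+11=27 → 71/98 = 0.7245
  dos: TP=88, FP=1+10+13+7=31 → 88/119 = 0.7395
  probe: TP=62, FP=4+1+4+7=16 → 62/78 = 0.7949
  r2l: TP=55, FP=7+2+9+7=25 → 55/80 = 0.6875
  u2r: TP=38, FP=6+0+10+4=20 → 38/58 = 0.6552
Macro-precision = mean = (0.7245 + 0.7395 + 0.7949 + 0.6875 + 0.6552) / 5 = 0.720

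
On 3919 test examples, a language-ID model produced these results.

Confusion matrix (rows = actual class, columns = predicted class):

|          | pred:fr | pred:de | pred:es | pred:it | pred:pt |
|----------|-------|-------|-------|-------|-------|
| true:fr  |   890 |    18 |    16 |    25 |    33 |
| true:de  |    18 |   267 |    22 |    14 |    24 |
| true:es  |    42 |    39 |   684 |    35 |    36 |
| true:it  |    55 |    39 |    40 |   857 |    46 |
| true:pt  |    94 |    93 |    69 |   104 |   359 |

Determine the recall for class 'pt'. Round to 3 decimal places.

0.499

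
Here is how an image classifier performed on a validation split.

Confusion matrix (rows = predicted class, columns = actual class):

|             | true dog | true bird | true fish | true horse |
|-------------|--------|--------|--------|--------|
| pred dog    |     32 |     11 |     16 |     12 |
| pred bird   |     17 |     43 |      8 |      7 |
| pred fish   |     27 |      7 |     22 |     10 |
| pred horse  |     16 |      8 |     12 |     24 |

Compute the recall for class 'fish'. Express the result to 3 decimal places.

0.379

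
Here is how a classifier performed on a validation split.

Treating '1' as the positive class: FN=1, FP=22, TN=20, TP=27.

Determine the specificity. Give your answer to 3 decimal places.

0.476

Specificity = TN/(TN+FP) = 20/(20+22) = 0.476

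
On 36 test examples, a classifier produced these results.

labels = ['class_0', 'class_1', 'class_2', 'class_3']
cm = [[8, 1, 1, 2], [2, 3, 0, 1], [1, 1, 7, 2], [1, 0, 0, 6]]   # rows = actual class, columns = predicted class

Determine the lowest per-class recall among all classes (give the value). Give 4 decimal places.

0.5000

Per-class recall (TP/(TP+FN)):
  class_0: TP=8, FN=1+1+2=4 → 8/12 = 0.66667
  class_1: TP=3, FN=2+0+1=3 → 3/6 = 0.50000
  class_2: TP=7, FN=1+1+2=4 → 7/11 = 0.63636
  class_3: TP=6, FN=1+0+0=1 → 6/7 = 0.85714
Lowest is class 'class_1' with recall = 0.5000.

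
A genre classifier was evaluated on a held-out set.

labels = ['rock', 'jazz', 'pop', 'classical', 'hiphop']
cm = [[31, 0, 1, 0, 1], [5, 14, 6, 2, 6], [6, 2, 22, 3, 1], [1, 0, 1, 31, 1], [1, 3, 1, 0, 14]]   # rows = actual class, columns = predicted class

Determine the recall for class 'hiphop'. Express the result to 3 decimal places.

0.737

One-vs-rest for 'hiphop': TP = diagonal; FP = other classes predicted 'hiphop'; FN = 'hiphop' predicted as other.
recall = TP/(TP+FN).
hiphop: TP=14, FN=1+3+1+0=5 → 14/19 = 0.7368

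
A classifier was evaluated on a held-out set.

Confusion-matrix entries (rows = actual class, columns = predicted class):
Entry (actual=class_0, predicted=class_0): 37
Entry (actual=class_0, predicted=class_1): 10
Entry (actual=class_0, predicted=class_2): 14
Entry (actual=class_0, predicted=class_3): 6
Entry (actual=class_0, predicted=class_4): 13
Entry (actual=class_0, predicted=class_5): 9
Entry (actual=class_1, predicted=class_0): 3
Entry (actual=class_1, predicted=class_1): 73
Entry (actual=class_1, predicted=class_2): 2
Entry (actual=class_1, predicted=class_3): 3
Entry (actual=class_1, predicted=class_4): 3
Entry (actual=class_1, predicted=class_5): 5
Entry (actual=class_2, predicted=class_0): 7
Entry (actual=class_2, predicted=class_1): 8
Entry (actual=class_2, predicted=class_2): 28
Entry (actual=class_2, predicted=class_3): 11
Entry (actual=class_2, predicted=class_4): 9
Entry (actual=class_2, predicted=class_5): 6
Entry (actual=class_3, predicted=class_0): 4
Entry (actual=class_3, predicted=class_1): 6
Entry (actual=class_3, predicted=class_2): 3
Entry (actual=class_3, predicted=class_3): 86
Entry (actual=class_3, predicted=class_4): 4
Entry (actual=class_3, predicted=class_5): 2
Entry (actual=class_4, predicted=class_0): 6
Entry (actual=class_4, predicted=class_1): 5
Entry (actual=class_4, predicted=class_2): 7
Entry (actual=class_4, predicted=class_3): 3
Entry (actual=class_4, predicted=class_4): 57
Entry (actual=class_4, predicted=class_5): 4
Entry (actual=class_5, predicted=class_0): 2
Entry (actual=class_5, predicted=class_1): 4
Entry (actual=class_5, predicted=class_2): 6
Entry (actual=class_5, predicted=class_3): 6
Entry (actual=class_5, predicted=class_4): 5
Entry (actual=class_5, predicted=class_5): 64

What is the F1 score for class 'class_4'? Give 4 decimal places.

0.6590

One-vs-rest for 'class_4': TP = diagonal; FP = other classes predicted 'class_4'; FN = 'class_4' predicted as other.
F1 score = 2·TP/(2·TP+FP+FN).
class_4: TP=57, FP=13+3+9+4+5=34, FN=6+5+7+3+4=25 → 114/173 = 0.65896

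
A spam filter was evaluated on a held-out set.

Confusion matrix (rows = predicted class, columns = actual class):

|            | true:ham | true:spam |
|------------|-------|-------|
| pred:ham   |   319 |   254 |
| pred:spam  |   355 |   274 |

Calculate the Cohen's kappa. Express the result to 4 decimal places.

Observed agreement pₒ = trace/N = 593/1202 = 0.49334
Expected agreement pₑ = Σ (rowᵢ·colᵢ)/N² = (674·573 + 528·629)/1202² = 0.49717
κ = (pₒ − pₑ)/(1 − pₑ) = (0.49334 − 0.49717)/(1 − 0.49717) = -0.0076

-0.0076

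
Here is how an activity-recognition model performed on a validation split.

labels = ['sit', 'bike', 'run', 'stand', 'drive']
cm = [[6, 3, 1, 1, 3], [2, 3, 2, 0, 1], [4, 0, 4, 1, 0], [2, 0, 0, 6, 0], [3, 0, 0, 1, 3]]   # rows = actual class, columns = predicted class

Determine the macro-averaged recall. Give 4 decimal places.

Per-class recall (TP/(TP+FN)):
  sit: TP=6, FN=3+1+1+3=8 → 6/14 = 0.42857
  bike: TP=3, FN=2+2+0+1=5 → 3/8 = 0.37500
  run: TP=4, FN=4+0+1+0=5 → 4/9 = 0.44444
  stand: TP=6, FN=2+0+0+0=2 → 6/8 = 0.75000
  drive: TP=3, FN=3+0+0+1=4 → 3/7 = 0.42857
Macro-recall = mean = (0.42857 + 0.37500 + 0.44444 + 0.75000 + 0.42857) / 5 = 0.4853

0.4853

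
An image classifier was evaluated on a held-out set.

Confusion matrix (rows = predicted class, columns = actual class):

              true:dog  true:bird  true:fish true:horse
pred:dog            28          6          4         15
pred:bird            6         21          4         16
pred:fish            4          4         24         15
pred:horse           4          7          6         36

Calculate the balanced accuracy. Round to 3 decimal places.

Balanced accuracy = mean of per-class recall.
  dog: recall = 28/42 = 0.6667
  bird: recall = 21/38 = 0.5526
  fish: recall = 24/38 = 0.6316
  horse: recall = 36/82 = 0.4390
Mean = (0.6667 + 0.5526 + 0.6316 + 0.4390) / 4 = 0.572

0.572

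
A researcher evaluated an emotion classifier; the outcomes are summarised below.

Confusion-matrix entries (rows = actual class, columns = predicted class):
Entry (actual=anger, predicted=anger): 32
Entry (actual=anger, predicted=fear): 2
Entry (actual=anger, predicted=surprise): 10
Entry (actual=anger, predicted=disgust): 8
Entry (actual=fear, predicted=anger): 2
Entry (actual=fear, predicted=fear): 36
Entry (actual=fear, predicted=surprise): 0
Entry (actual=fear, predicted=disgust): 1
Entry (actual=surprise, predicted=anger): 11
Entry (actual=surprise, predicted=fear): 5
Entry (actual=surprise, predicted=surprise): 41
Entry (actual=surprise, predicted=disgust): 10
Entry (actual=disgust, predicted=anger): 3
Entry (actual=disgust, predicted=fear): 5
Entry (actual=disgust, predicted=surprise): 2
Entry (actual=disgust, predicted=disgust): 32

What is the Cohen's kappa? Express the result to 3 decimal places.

Observed agreement pₒ = trace/N = 141/200 = 0.7050
Expected agreement pₑ = Σ (rowᵢ·colᵢ)/N² = (52·48 + 39·48 + 67·53 + 42·51)/200² = 0.2515
κ = (pₒ − pₑ)/(1 − pₑ) = (0.7050 − 0.2515)/(1 − 0.2515) = 0.606

0.606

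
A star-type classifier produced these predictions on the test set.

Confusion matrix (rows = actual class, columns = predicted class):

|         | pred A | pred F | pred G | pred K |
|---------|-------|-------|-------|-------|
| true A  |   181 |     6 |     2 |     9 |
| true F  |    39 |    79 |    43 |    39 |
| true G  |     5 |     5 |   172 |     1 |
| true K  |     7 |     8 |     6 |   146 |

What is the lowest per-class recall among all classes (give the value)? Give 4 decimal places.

0.3950

Per-class recall (TP/(TP+FN)):
  A: TP=181, FN=6+2+9=17 → 181/198 = 0.91414
  F: TP=79, FN=39+43+39=121 → 79/200 = 0.39500
  G: TP=172, FN=5+5+1=11 → 172/183 = 0.93989
  K: TP=146, FN=7+8+6=21 → 146/167 = 0.87425
Lowest is class 'F' with recall = 0.3950.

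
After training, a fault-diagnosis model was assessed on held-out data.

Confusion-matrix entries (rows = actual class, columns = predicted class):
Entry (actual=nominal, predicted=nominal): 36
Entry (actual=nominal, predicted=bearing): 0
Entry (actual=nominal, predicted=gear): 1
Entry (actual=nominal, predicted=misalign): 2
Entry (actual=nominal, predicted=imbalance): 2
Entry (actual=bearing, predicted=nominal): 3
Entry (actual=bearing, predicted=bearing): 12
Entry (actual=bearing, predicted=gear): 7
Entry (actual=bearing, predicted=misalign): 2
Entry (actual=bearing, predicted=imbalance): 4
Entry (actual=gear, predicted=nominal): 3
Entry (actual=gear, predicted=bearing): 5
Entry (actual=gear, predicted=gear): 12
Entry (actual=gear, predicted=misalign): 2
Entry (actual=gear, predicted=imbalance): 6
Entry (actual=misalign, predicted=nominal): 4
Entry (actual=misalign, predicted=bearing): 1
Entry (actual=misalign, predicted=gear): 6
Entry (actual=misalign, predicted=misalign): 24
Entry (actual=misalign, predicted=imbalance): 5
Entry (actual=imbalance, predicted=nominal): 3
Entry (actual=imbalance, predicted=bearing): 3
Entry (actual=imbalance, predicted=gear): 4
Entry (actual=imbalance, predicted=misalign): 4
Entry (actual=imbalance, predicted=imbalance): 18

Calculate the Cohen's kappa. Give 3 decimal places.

Observed agreement pₒ = trace/N = 102/169 = 0.6036
Expected agreement pₑ = Σ (rowᵢ·colᵢ)/N² = (41·49 + 28·21 + 28·30 + 40·34 + 32·35)/169² = 0.2072
κ = (pₒ − pₑ)/(1 − pₑ) = (0.6036 − 0.2072)/(1 − 0.2072) = 0.500

0.500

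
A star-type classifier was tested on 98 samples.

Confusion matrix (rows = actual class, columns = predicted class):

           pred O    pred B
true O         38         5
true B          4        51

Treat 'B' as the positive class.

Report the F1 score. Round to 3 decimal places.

Precision = TP/(TP+FP) = 51/56 = 0.9107
Recall = TP/(TP+FN) = 51/55 = 0.9273
F1 = 2·TP/(2·TP+FP+FN) = 102/111 = 0.919

0.919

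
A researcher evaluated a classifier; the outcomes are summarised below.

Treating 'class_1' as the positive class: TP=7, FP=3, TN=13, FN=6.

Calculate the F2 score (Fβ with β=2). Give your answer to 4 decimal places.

0.5645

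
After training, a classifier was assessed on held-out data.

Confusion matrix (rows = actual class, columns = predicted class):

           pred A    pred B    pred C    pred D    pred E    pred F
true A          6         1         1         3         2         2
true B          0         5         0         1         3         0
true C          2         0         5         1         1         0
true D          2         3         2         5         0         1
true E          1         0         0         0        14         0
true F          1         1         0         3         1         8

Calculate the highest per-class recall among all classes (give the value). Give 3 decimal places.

Per-class recall (TP/(TP+FN)):
  A: TP=6, FN=1+1+3+2+2=9 → 6/15 = 0.4000
  B: TP=5, FN=0+0+1+3+0=4 → 5/9 = 0.5556
  C: TP=5, FN=2+0+1+1+0=4 → 5/9 = 0.5556
  D: TP=5, FN=2+3+2+0+1=8 → 5/13 = 0.3846
  E: TP=14, FN=1+0+0+0+0=1 → 14/15 = 0.9333
  F: TP=8, FN=1+1+0+3+1=6 → 8/14 = 0.5714
Highest is class 'E' with recall = 0.933.

0.933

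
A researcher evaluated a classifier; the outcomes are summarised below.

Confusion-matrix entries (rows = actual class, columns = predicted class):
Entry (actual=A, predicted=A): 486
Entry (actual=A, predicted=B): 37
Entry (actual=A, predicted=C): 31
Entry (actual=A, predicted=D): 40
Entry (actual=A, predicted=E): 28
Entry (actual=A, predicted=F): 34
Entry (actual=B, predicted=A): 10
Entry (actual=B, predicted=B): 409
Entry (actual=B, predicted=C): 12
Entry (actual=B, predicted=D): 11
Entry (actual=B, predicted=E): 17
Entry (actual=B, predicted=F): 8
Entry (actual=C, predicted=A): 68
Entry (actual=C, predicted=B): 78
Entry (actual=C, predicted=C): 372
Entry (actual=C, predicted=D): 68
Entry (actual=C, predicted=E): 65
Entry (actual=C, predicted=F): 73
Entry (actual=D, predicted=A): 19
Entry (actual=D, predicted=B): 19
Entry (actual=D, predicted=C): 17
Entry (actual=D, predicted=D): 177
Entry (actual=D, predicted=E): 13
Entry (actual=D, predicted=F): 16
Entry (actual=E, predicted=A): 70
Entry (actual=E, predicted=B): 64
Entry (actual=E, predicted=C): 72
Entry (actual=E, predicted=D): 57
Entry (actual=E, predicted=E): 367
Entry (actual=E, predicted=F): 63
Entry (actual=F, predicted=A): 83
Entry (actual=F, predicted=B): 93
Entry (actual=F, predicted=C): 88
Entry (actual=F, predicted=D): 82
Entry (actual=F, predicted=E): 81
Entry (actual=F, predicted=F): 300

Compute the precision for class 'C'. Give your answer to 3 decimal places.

0.628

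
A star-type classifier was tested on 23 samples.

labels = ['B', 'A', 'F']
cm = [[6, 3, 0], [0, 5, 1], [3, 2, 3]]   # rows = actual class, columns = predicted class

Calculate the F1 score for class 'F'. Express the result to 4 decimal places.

One-vs-rest for 'F': TP = diagonal; FP = other classes predicted 'F'; FN = 'F' predicted as other.
F1 score = 2·TP/(2·TP+FP+FN).
F: TP=3, FP=0+1=1, FN=3+2=5 → 6/12 = 0.50000

0.5000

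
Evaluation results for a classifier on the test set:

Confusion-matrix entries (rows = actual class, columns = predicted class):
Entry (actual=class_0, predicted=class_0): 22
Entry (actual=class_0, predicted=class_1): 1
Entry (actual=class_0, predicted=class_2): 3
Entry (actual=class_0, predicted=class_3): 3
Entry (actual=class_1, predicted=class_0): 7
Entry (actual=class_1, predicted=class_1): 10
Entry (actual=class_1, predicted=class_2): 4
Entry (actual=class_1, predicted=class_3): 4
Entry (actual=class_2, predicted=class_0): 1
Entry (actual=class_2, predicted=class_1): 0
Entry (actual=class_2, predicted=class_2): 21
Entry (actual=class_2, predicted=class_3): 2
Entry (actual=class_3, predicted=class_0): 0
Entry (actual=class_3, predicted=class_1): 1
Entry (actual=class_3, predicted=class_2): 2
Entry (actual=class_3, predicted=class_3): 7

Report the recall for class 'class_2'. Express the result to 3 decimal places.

Treat 'class_2' as positive and all other classes as negative.
recall = TP/(TP+FN).
class_2: TP=21, FN=1+0+2=3 → 21/24 = 0.8750

0.875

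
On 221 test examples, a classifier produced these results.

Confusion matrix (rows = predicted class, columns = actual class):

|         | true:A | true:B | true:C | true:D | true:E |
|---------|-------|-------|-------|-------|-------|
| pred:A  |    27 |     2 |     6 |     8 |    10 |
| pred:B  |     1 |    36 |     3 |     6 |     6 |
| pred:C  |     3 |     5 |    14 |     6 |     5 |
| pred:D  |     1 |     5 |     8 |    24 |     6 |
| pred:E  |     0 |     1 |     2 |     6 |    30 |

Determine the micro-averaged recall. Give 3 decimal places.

0.593

Micro-averaging pools counts across classes: ΣTP=131, ΣFP=90, ΣFN=90.
Micro-recall = TP/(TP+FN) on pooled counts = 0.593 (equals overall accuracy in single-label multiclass).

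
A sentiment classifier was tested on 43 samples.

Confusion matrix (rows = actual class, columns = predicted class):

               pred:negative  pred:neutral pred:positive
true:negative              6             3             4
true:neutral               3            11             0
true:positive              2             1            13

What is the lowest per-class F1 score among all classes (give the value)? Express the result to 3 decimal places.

0.500

Per-class F1 score (2·TP/(2·TP+FP+FN)):
  negative: TP=6, FP=3+2=5, FN=3+4=7 → 12/24 = 0.5000
  neutral: TP=11, FP=3+1=4, FN=3+0=3 → 22/29 = 0.7586
  positive: TP=13, FP=4+0=4, FN=2+1=3 → 26/33 = 0.7879
Lowest is class 'negative' with F1 score = 0.500.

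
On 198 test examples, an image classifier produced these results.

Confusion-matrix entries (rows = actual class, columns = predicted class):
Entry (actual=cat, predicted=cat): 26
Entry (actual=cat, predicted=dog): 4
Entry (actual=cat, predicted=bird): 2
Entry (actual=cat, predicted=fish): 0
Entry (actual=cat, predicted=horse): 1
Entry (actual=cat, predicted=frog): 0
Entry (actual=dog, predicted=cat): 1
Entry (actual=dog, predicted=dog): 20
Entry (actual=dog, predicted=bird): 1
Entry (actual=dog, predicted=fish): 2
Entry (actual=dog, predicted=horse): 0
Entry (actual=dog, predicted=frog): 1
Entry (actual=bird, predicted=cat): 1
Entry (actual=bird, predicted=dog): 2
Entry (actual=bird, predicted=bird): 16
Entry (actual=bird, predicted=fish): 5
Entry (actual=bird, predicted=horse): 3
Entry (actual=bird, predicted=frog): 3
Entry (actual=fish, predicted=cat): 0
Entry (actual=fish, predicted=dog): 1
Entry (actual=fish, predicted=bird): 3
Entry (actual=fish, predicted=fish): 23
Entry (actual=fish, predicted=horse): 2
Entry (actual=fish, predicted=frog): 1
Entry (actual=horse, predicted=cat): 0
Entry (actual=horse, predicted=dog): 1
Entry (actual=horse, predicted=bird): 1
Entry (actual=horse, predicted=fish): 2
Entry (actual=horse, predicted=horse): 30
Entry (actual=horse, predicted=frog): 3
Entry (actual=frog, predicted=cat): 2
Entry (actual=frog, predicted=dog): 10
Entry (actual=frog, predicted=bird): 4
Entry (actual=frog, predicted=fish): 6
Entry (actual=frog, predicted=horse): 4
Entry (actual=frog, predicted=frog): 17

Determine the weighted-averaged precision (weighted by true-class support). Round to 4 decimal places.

Per-class precision (TP/(TP+FP)):
  cat: TP=26, FP=1+1+0+0+2=4 → 26/30 = 0.86667
  dog: TP=20, FP=4+2+1+1+10=18 → 20/38 = 0.52632
  bird: TP=16, FP=2+1+3+1+4=11 → 16/27 = 0.59259
  fish: TP=23, FP=0+2+5+2+6=15 → 23/38 = 0.60526
  horse: TP=30, FP=1+0+3+2+4=10 → 30/40 = 0.75000
  frog: TP=17, FP=0+1+3+1+3=8 → 17/25 = 0.68000
Weighted-precision = Σ (supportᵢ/N)·precisionᵢ with N=198: (33/198)·0.86667 + (25/198)·0.52632 + (30/198)·0.59259 + (30/198)·0.60526 + (37/198)·0.75000 + (43/198)·0.68000 = 0.6802

0.6802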